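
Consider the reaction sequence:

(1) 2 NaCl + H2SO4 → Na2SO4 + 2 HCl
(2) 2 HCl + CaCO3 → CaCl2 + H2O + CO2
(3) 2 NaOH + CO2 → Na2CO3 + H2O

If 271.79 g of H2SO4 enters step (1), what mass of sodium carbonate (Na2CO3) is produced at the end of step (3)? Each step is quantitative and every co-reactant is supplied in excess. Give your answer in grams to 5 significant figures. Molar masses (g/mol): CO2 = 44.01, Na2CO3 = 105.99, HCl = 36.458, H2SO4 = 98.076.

293.72 g

n(H2SO4) = 271.79 / 98.076 = 2.77122 mol.
Reaction (1): H2SO4→HCl ratio 1:2 ⇒ n(HCl) = 5.54244 mol.
Reaction (2): HCl→CO2 ratio 2:1 ⇒ n(CO2) = 2.77122 mol.
Reaction (3): CO2→Na2CO3 ratio 1:1 ⇒ n(Na2CO3) = 2.77122 mol.
Mass of Na2CO3 = 2.77122 × 105.99 = 293.721 g.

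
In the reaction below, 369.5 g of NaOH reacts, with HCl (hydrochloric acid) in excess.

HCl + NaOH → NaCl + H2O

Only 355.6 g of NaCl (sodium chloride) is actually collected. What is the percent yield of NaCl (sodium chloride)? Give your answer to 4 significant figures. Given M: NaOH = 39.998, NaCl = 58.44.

n(NaOH) = 369.50 g / 39.998 g/mol = 9.2380 mol.
From the equation the NaOH:NaCl mole ratio is 1:1, so n(NaCl) = 9.2380 × 1/1 = 9.2380 mol.
Mass of NaCl = 9.2380 mol × 58.44 g/mol = 539.87 g.
This is the theoretical yield. Percent yield = 355.6 g / 539.87 g × 100% = 65.868%.

65.87 %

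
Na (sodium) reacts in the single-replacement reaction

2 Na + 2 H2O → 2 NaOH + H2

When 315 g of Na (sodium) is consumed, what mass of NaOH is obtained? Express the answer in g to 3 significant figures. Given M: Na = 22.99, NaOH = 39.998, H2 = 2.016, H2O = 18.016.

548 g

n(Na) = 315.0 g / 22.99 g/mol = 13.70 mol.
From the equation the Na:NaOH mole ratio is 2:2, so n(NaOH) = 13.70 × 2/2 = 13.70 mol.
Mass of NaOH = 13.70 mol × 39.998 g/mol = 548.0 g.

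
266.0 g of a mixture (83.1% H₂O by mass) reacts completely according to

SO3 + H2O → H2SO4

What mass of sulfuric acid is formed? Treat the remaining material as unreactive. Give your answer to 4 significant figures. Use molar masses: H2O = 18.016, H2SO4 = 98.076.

Mass of pure H2O = 266.0 g × 0.831 = 221.05 g.
n(H2O) = 221.05 g / 18.016 g/mol = 12.269 mol.
From the equation the H2O:H2SO4 mole ratio is 1:1, so n(H2SO4) = 12.269 × 1/1 = 12.269 mol.
Mass of H2SO4 = 12.269 mol × 98.076 g/mol = 1203.3 g.

1203 g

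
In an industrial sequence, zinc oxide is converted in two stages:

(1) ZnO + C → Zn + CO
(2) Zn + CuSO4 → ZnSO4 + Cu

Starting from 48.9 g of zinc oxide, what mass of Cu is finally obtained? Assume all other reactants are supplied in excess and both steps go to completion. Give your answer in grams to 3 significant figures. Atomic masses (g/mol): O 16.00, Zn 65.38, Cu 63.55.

38.2 g

M(ZnO) = 65.38 + 16.00 = 81.38 g/mol.
M(Cu) = 63.55 g/mol.
n(ZnO) = 48.90 / 81.38 = 0.6009 mol.
Step 1 gives a 1:1 ratio of ZnO to Zn, so n(Zn) = 0.6009 mol.
In step 2 the Zn:Cu ratio is 1:1, so n(Cu) = 0.6009 mol.
Mass of Cu = 0.6009 × 63.55 = 38.19 g.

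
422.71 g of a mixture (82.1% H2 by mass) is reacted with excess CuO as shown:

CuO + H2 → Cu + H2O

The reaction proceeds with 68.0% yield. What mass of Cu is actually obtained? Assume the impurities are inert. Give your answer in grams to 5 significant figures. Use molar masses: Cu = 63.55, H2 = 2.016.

Pure H2 available = 422.71 g × 0.821 = 347.045 g.
n(H2) = 347.045 g / 2.016 g/mol = 172.145 mol.
From the equation the H2:Cu mole ratio is 1:1, so n(Cu) = 172.145 × 1/1 = 172.145 mol.
Mass of Cu = 172.145 mol × 63.55 g/mol = 10939.8 g.
Actual mass collected = 10939.8 g × 0.680 = 7439.09 g.

7439.1 g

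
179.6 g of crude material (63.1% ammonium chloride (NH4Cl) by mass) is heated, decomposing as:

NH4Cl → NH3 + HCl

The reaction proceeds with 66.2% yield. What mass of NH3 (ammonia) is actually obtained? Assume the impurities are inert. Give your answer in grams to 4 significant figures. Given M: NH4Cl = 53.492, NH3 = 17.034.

23.89 g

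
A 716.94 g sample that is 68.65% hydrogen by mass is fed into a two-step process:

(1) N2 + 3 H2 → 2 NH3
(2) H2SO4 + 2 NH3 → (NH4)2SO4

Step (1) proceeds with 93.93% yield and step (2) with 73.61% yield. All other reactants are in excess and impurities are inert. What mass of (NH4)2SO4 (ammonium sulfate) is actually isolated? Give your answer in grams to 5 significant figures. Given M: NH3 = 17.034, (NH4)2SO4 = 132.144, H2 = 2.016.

7435.3 g

Pure H2 = 716.94 × 0.6865 = 492.179 g.
n(H2) = 492.179 / 2.016 = 244.137 mol.
Step 1 (H2:NH3 = 3:2): theoretical n(NH3) = 162.758 mol; at 93.93% yield, n(NH3) = 152.878 mol.
Step 2 (NH3:(NH4)2SO4 = 2:1): theoretical n((NH4)2SO4) = 76.4392 mol, so theoretical mass = 76.4392 × 132.144 = 10101.0 g.
At 73.61% yield, actual mass of (NH4)2SO4 = 10101.0 × 0.7361 = 7435.33 g.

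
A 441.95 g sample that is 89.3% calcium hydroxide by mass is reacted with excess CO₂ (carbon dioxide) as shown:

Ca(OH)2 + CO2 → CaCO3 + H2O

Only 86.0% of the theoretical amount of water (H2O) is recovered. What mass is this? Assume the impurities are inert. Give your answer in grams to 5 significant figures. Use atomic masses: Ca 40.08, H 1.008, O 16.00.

Pure Ca(OH)2 available = 441.95 g × 0.893 = 394.661 g.
M(Ca(OH)2) = 40.08 + 2(16.00) + 2(1.008) = 74.096 g/mol.
M(H2O) = 2(1.008) + 16.00 = 18.016 g/mol.
n(Ca(OH)2) = 394.661 g / 74.096 g/mol = 5.32635 mol.
From the equation the Ca(OH)2:H2O mole ratio is 1:1, so n(H2O) = 5.32635 × 1/1 = 5.32635 mol.
Mass of H2O = 5.32635 mol × 18.016 g/mol = 95.9596 g.
Actual mass collected = 95.9596 g × 0.860 = 82.5252 g.

82.525 g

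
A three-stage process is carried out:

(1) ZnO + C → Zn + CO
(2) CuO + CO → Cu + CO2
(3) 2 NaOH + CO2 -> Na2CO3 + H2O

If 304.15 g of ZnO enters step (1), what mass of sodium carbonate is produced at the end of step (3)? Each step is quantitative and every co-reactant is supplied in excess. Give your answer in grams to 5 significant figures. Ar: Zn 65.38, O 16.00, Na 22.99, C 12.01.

396.13 g

M(ZnO) = 65.38 + 16.00 = 81.38 g/mol.
M(Na2CO3) = 2(22.99) + 12.01 + 3(16.00) = 105.99 g/mol.
n(ZnO) = 304.15 / 81.38 = 3.73740 mol.
Reaction (1): ZnO→CO ratio 1:1 ⇒ n(CO) = 3.73740 mol.
Reaction (2): CO→CO2 ratio 1:1 ⇒ n(CO2) = 3.73740 mol.
Reaction (3): CO2→Na2CO3 ratio 1:1 ⇒ n(Na2CO3) = 3.73740 mol.
Mass of Na2CO3 = 3.73740 × 105.99 = 396.128 g.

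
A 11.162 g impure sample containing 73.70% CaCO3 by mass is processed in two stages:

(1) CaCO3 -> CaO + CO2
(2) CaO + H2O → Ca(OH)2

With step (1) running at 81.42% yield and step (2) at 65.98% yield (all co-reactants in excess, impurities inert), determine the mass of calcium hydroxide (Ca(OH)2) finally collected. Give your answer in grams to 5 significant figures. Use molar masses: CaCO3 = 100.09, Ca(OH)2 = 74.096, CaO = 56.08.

Pure CaCO3 = 11.162 × 0.7370 = 8.22639 g.
n(CaCO3) = 8.22639 / 100.09 = 0.0821900 mol.
Step 1 (CaCO3:CaO = 1:1): theoretical n(CaO) = 0.0821900 mol; at 81.42% yield, n(CaO) = 0.0669191 mol.
Step 2 (CaO:Ca(OH)2 = 1:1): theoretical n(Ca(OH)2) = 0.0669191 mol, so theoretical mass = 0.0669191 × 74.096 = 4.95844 g.
At 65.98% yield, actual mass of Ca(OH)2 = 4.95844 × 0.6598 = 3.27158 g.

3.2716 g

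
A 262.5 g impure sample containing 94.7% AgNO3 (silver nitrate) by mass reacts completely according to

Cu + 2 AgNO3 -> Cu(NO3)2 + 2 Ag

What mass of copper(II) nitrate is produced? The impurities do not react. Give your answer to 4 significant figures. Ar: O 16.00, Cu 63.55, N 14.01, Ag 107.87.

Mass of pure AgNO3 = 262.5 g × 0.947 = 248.59 g.
M(AgNO3) = 107.87 + 14.01 + 3(16.00) = 169.88 g/mol.
M(Cu(NO3)2) = 63.55 + 2(14.01) + 6(16.00) = 187.57 g/mol.
n(AgNO3) = 248.59 g / 169.88 g/mol = 1.4633 mol.
From the equation the AgNO3:Cu(NO3)2 mole ratio is 2:1, so n(Cu(NO3)2) = 1.4633 × 1/2 = 0.73166 mol.
Mass of Cu(NO3)2 = 0.73166 mol × 187.57 g/mol = 137.24 g.

137.2 g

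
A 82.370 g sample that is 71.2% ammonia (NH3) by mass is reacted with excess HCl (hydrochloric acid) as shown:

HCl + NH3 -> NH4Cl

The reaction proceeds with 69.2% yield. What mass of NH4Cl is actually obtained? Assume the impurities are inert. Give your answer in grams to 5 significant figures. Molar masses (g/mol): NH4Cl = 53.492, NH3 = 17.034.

127.45 g

Pure NH3 available = 82.370 g × 0.712 = 58.6474 g.
n(NH3) = 58.6474 g / 17.034 g/mol = 3.44296 mol.
From the equation the NH3:NH4Cl mole ratio is 1:1, so n(NH4Cl) = 3.44296 × 1/1 = 3.44296 mol.
Mass of NH4Cl = 3.44296 mol × 53.492 g/mol = 184.171 g.
Actual mass collected = 184.171 g × 0.692 = 127.446 g.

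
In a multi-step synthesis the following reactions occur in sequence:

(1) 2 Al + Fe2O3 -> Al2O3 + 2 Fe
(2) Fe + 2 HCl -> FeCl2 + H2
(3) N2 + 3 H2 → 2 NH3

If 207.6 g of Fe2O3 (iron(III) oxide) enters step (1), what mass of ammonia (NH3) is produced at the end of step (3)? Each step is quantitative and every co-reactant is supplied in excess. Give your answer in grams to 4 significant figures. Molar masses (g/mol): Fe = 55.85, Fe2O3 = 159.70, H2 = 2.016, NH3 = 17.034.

n(Fe2O3) = 207.6 / 159.70 = 1.2999 mol.
Reaction (1): Fe2O3→Fe ratio 1:2 ⇒ n(Fe) = 2.5999 mol.
Reaction (2): Fe→H2 ratio 1:1 ⇒ n(H2) = 2.5999 mol.
Reaction (3): H2→NH3 ratio 3:2 ⇒ n(NH3) = 1.7332 mol.
Mass of NH3 = 1.7332 × 17.034 = 29.524 g.

29.52 g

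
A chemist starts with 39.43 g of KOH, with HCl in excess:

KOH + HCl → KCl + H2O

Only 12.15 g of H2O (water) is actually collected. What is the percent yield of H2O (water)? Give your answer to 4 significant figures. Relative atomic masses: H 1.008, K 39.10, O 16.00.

M(KOH) = 39.10 + 16.00 + 1.008 = 56.108 g/mol.
M(H2O) = 2(1.008) + 16.00 = 18.016 g/mol.
n(KOH) = 39.430 g / 56.108 g/mol = 0.70275 mol.
From the equation the KOH:H2O mole ratio is 1:1, so n(H2O) = 0.70275 × 1/1 = 0.70275 mol.
Mass of H2O = 0.70275 mol × 18.016 g/mol = 12.661 g.
This is the theoretical yield. Percent yield = 12.15 g / 12.661 g × 100% = 95.966%.

95.97 %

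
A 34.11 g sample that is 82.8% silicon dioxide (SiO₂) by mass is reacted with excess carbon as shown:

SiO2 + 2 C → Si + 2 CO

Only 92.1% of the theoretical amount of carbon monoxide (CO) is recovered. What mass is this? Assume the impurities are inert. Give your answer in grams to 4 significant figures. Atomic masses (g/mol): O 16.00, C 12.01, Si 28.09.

Pure SiO2 available = 34.11 g × 0.828 = 28.243 g.
M(SiO2) = 28.09 + 2(16.00) = 60.09 g/mol.
M(CO) = 12.01 + 16.00 = 28.01 g/mol.
n(SiO2) = 28.243 g / 60.09 g/mol = 0.47001 mol.
From the equation the SiO2:CO mole ratio is 1:2, so n(CO) = 0.47001 × 2/1 = 0.94003 mol.
Mass of CO = 0.94003 mol × 28.01 g/mol = 26.330 g.
Actual mass collected = 26.330 g × 0.921 = 24.250 g.

24.25 g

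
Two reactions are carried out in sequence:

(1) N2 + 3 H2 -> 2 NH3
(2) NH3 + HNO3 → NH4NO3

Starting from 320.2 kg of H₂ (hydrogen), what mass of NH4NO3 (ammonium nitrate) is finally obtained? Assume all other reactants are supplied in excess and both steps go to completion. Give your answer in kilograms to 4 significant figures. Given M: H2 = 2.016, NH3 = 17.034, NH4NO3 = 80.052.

8476 kg

320.2 kg = 320200 g.
n(H2) = 320200 / 2.016 = 158830 mol.
Step 1 gives a 3:2 ratio of H2 to NH3, so n(NH3) = 105890 mol.
In step 2 the NH3:NH4NO3 ratio is 1:1, so n(NH4NO3) = 105890 mol.
Mass of NH4NO3 = 105890 × 80.052 = 8.4764 × 10^6 g = 8476 kg.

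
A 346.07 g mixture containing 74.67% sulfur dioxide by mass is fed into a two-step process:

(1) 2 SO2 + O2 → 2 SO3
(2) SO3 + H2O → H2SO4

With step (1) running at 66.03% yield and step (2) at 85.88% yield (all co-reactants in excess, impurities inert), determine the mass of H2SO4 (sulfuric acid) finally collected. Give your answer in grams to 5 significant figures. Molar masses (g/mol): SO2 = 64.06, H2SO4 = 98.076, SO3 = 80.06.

Pure SO2 = 346.07 × 0.7467 = 258.410 g.
n(SO2) = 258.410 / 64.06 = 4.03388 mol.
Step 1 (SO2:SO3 = 2:2): theoretical n(SO3) = 4.03388 mol; at 66.03% yield, n(SO3) = 2.66357 mol.
Step 2 (SO3:H2SO4 = 1:1): theoretical n(H2SO4) = 2.66357 mol, so theoretical mass = 2.66357 × 98.076 = 261.233 g.
At 85.88% yield, actual mass of H2SO4 = 261.233 × 0.8588 = 224.346 g.

224.35 g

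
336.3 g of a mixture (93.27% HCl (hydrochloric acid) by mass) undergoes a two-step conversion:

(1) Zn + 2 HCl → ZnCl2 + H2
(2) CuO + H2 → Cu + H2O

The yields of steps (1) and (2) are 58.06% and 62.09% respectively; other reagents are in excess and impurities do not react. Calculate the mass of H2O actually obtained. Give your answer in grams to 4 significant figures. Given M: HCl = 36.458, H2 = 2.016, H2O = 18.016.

27.94 g

Pure HCl = 336.3 × 0.9327 = 313.67 g.
n(HCl) = 313.67 / 36.458 = 8.6035 mol.
Step 1 (HCl:H2 = 2:1): theoretical n(H2) = 4.3018 mol; at 58.06% yield, n(H2) = 2.4976 mol.
Step 2 (H2:H2O = 1:1): theoretical n(H2O) = 2.4976 mol, so theoretical mass = 2.4976 × 18.016 = 44.997 g.
At 62.09% yield, actual mass of H2O = 44.997 × 0.6209 = 27.938 g.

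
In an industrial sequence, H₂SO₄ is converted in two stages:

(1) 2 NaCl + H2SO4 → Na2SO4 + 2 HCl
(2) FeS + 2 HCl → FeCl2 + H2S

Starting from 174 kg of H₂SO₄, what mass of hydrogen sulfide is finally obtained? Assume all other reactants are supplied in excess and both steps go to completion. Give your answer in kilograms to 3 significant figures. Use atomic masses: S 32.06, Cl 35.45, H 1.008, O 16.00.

M(H2SO4) = 2(1.008) + 32.06 + 4(16.00) = 98.076 g/mol.
M(H2S) = 2(1.008) + 32.06 = 34.076 g/mol.
174 kg = 174000 g.
n(H2SO4) = 174000 / 98.076 = 1774 mol.
Step 1 gives a 1:2 ratio of H2SO4 to HCl, so n(HCl) = 3548 mol.
In step 2 the HCl:H2S ratio is 2:1, so n(H2S) = 1774 mol.
Mass of H2S = 1774 × 34.076 = 60460 g = 60.5 kg.

60.5 kg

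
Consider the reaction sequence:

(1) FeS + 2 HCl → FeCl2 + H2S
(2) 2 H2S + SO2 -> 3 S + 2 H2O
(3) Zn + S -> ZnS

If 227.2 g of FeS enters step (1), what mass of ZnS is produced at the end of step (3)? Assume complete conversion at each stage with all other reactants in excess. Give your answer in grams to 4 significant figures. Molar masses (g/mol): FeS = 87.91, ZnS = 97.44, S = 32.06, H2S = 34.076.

377.7 g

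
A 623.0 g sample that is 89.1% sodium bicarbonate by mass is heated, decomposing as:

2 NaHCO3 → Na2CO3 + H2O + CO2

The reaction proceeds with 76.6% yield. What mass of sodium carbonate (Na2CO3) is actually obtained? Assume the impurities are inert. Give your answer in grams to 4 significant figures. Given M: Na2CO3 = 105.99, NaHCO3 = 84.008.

Pure NaHCO3 available = 623.0 g × 0.891 = 555.09 g.
n(NaHCO3) = 555.09 g / 84.008 g/mol = 6.6076 mol.
From the equation the NaHCO3:Na2CO3 mole ratio is 2:1, so n(Na2CO3) = 6.6076 × 1/2 = 3.3038 mol.
Mass of Na2CO3 = 3.3038 mol × 105.99 g/mol = 350.17 g.
Actual mass collected = 350.17 g × 0.766 = 268.23 g.

268.2 g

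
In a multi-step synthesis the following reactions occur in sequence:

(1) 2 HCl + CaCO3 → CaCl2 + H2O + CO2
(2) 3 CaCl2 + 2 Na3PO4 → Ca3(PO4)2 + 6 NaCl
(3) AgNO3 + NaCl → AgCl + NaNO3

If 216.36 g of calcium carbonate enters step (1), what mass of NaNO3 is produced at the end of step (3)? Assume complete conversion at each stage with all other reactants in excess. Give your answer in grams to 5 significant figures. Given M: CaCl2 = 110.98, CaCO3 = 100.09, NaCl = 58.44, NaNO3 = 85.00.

n(CaCO3) = 216.36 / 100.09 = 2.16165 mol.
Reaction (1): CaCO3→CaCl2 ratio 1:1 ⇒ n(CaCl2) = 2.16165 mol.
Reaction (2): CaCl2→NaCl ratio 3:6 ⇒ n(NaCl) = 4.32331 mol.
Reaction (3): NaCl→NaNO3 ratio 1:1 ⇒ n(NaNO3) = 4.32331 mol.
Mass of NaNO3 = 4.32331 × 85.00 = 367.481 g.

367.48 g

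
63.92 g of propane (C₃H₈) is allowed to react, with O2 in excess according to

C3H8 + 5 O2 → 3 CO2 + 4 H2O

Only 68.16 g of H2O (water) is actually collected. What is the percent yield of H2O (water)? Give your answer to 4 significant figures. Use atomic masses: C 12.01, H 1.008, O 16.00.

65.25 %

M(C3H8) = 3(12.01) + 8(1.008) = 44.094 g/mol.
M(H2O) = 2(1.008) + 16.00 = 18.016 g/mol.
n(C3H8) = 63.920 g / 44.094 g/mol = 1.4496 mol.
From the equation the C3H8:H2O mole ratio is 1:4, so n(H2O) = 1.4496 × 4/1 = 5.7985 mol.
Mass of H2O = 5.7985 mol × 18.016 g/mol = 104.47 g.
This is the theoretical yield. Percent yield = 68.16 g / 104.47 g × 100% = 65.246%.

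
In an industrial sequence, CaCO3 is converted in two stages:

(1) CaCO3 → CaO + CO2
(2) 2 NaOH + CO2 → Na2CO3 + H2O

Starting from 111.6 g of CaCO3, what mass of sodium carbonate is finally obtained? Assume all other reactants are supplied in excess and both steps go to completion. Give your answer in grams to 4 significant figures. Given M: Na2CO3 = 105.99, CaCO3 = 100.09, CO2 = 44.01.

n(CaCO3) = 111.60 / 100.09 = 1.1150 mol.
Step 1 gives a 1:1 ratio of CaCO3 to CO2, so n(CO2) = 1.1150 mol.
In step 2 the CO2:Na2CO3 ratio is 1:1, so n(Na2CO3) = 1.1150 mol.
Mass of Na2CO3 = 1.1150 × 105.99 = 118.18 g.

118.2 g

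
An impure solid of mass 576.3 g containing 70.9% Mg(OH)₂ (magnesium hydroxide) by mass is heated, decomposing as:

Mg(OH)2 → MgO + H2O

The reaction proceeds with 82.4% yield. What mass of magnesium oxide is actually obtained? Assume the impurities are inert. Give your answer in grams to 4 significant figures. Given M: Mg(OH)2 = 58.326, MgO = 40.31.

Pure Mg(OH)2 available = 576.3 g × 0.709 = 408.60 g.
n(Mg(OH)2) = 408.60 g / 58.326 g/mol = 7.0054 mol.
From the equation the Mg(OH)2:MgO mole ratio is 1:1, so n(MgO) = 7.0054 × 1/1 = 7.0054 mol.
Mass of MgO = 7.0054 mol × 40.31 g/mol = 282.39 g.
Actual mass collected = 282.39 g × 0.824 = 232.69 g.

232.7 g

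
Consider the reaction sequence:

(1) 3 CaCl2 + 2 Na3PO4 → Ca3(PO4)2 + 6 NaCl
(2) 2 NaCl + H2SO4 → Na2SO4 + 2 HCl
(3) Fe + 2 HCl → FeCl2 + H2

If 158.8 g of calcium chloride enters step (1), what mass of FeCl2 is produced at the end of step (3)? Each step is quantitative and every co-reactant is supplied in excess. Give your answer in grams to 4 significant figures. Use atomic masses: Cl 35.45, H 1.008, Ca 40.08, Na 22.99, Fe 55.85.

M(CaCl2) = 40.08 + 2(35.45) = 110.98 g/mol.
M(FeCl2) = 55.85 + 2(35.45) = 126.75 g/mol.
n(CaCl2) = 158.8 / 110.98 = 1.4309 mol.
Reaction (1): CaCl2→NaCl ratio 3:6 ⇒ n(NaCl) = 2.8618 mol.
Reaction (2): NaCl→HCl ratio 2:2 ⇒ n(HCl) = 2.8618 mol.
Reaction (3): HCl→FeCl2 ratio 2:1 ⇒ n(FeCl2) = 1.4309 mol.
Mass of FeCl2 = 1.4309 × 126.75 = 181.37 g.

181.4 g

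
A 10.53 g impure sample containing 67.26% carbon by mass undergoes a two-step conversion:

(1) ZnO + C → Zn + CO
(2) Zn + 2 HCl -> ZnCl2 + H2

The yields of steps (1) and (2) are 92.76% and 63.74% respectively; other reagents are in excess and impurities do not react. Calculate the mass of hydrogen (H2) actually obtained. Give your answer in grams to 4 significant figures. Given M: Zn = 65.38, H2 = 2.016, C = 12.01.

0.7029 g

Pure C = 10.53 × 0.6726 = 7.0825 g.
n(C) = 7.0825 / 12.01 = 0.58972 mol.
Step 1 (C:Zn = 1:1): theoretical n(Zn) = 0.58972 mol; at 92.76% yield, n(Zn) = 0.54702 mol.
Step 2 (Zn:H2 = 1:1): theoretical n(H2) = 0.54702 mol, so theoretical mass = 0.54702 × 2.016 = 1.1028 g.
At 63.74% yield, actual mass of H2 = 1.1028 × 0.6374 = 0.70292 g.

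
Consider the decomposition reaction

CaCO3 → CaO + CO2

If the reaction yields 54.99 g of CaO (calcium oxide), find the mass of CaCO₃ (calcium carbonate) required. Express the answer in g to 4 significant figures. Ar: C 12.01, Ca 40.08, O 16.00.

98.14 g

M(CaO) = 40.08 + 16.00 = 56.08 g/mol.
M(CaCO3) = 40.08 + 12.01 + 3(16.00) = 100.09 g/mol.
n(CaO) = 54.990 g / 56.08 g/mol = 0.98056 mol.
From the equation the CaO:CaCO3 mole ratio is 1:1, so n(CaCO3) = 0.98056 × 1/1 = 0.98056 mol.
Mass of CaCO3 = 0.98056 mol × 100.09 g/mol = 98.145 g.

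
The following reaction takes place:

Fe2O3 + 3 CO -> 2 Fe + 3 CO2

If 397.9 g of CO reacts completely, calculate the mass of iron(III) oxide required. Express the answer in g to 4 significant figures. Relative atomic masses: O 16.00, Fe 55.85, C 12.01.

756.2 g

M(CO) = 12.01 + 16.00 = 28.01 g/mol.
M(Fe2O3) = 2(55.85) + 3(16.00) = 159.70 g/mol.
n(CO) = 397.90 g / 28.01 g/mol = 14.206 mol.
From the equation the CO:Fe2O3 mole ratio is 3:1, so n(Fe2O3) = 14.206 × 1/3 = 4.7352 mol.
Mass of Fe2O3 = 4.7352 mol × 159.70 g/mol = 756.21 g.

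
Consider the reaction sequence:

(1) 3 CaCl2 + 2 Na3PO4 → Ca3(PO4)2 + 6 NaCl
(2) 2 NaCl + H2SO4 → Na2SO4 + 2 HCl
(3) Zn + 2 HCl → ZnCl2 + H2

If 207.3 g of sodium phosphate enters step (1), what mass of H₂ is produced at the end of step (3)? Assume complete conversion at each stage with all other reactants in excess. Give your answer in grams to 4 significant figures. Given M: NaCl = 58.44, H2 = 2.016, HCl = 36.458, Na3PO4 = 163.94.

3.824 g

n(Na3PO4) = 207.3 / 163.94 = 1.2645 mol.
Reaction (1): Na3PO4→NaCl ratio 2:6 ⇒ n(NaCl) = 3.7935 mol.
Reaction (2): NaCl→HCl ratio 2:2 ⇒ n(HCl) = 3.7935 mol.
Reaction (3): HCl→H2 ratio 2:1 ⇒ n(H2) = 1.8967 mol.
Mass of H2 = 1.8967 × 2.016 = 3.8238 g.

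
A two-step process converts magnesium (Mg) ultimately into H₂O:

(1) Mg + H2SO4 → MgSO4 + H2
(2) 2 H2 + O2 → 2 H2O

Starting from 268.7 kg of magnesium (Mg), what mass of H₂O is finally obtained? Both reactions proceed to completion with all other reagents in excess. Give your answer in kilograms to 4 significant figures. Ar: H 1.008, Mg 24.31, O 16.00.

199.1 kg

M(Mg) = 24.31 g/mol.
M(H2O) = 2(1.008) + 16.00 = 18.016 g/mol.
268.7 kg = 268700 g.
n(Mg) = 268700 / 24.31 = 11053 mol.
Step 1 gives a 1:1 ratio of Mg to H2, so n(H2) = 11053 mol.
In step 2 the H2:H2O ratio is 2:2, so n(H2O) = 11053 mol.
Mass of H2O = 11053 × 18.016 = 199130 g = 199.1 kg.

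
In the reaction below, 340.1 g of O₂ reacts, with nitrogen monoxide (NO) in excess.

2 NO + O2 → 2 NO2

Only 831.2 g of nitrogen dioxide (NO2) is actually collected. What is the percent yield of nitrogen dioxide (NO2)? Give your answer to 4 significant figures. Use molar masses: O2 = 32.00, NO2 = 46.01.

84.99 %

n(O2) = 340.10 g / 32.00 g/mol = 10.628 mol.
From the equation the O2:NO2 mole ratio is 1:2, so n(NO2) = 10.628 × 2/1 = 21.256 mol.
Mass of NO2 = 21.256 mol × 46.01 g/mol = 978.00 g.
This is the theoretical yield. Percent yield = 831.2 g / 978.00 g × 100% = 84.990%.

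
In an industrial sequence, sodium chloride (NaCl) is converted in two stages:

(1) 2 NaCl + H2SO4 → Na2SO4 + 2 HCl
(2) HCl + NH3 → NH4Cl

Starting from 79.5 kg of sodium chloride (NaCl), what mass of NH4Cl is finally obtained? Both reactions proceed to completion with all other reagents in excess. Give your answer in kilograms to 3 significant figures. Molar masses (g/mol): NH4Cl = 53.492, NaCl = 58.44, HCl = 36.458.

79.5 kg = 79500 g.
n(NaCl) = 79500 / 58.44 = 1360 mol.
Step 1 gives a 2:2 ratio of NaCl to HCl, so n(HCl) = 1360 mol.
In step 2 the HCl:NH4Cl ratio is 1:1, so n(NH4Cl) = 1360 mol.
Mass of NH4Cl = 1360 × 53.492 = 72770 g = 72.8 kg.

72.8 kg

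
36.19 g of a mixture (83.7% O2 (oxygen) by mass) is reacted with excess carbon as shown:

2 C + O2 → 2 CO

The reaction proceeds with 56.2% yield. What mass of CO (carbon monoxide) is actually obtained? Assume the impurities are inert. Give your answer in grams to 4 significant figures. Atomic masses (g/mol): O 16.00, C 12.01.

29.80 g

Pure O2 available = 36.19 g × 0.837 = 30.291 g.
M(O2) = 2(16.00) = 32.00 g/mol.
M(CO) = 12.01 + 16.00 = 28.01 g/mol.
n(O2) = 30.291 g / 32.00 g/mol = 0.94659 mol.
From the equation the O2:CO mole ratio is 1:2, so n(CO) = 0.94659 × 2/1 = 1.8932 mol.
Mass of CO = 1.8932 mol × 28.01 g/mol = 53.028 g.
Actual mass collected = 53.028 g × 0.562 = 29.802 g.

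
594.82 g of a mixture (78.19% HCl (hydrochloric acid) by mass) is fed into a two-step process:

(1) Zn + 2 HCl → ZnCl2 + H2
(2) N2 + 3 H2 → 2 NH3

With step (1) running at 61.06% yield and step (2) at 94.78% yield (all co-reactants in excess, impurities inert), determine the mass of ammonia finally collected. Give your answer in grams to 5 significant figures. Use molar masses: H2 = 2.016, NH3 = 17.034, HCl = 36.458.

Pure HCl = 594.82 × 0.7819 = 465.090 g.
n(HCl) = 465.090 / 36.458 = 12.7569 mol.
Step 1 (HCl:H2 = 2:1): theoretical n(H2) = 6.37843 mol; at 61.06% yield, n(H2) = 3.89467 mol.
Step 2 (H2:NH3 = 3:2): theoretical n(NH3) = 2.59645 mol, so theoretical mass = 2.59645 × 17.034 = 44.2279 g.
At 94.78% yield, actual mass of NH3 = 44.2279 × 0.9478 = 41.9192 g.

41.919 g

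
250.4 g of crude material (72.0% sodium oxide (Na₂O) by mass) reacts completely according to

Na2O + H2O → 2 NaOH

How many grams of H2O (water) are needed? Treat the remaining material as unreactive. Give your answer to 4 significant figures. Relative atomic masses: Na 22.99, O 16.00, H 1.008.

Mass of pure Na2O = 250.4 g × 0.720 = 180.29 g.
M(Na2O) = 2(22.99) + 16.00 = 61.98 g/mol.
M(H2O) = 2(1.008) + 16.00 = 18.016 g/mol.
n(Na2O) = 180.29 g / 61.98 g/mol = 2.9088 mol.
From the equation the Na2O:H2O mole ratio is 1:1, so n(H2O) = 2.9088 × 1/1 = 2.9088 mol.
Mass of H2O = 2.9088 mol × 18.016 g/mol = 52.405 g.

52.41 g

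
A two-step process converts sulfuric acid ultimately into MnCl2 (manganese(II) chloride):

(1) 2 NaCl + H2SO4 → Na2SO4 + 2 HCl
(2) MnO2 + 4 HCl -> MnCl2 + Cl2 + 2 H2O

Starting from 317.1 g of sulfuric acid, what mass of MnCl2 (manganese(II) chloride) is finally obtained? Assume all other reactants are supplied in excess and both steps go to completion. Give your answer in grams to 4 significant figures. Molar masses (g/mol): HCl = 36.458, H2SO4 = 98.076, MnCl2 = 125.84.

203.4 g

n(H2SO4) = 317.10 / 98.076 = 3.2332 mol.
Step 1 gives a 1:2 ratio of H2SO4 to HCl, so n(HCl) = 6.4664 mol.
In step 2 the HCl:MnCl2 ratio is 4:1, so n(MnCl2) = 1.6166 mol.
Mass of MnCl2 = 1.6166 × 125.84 = 203.43 g.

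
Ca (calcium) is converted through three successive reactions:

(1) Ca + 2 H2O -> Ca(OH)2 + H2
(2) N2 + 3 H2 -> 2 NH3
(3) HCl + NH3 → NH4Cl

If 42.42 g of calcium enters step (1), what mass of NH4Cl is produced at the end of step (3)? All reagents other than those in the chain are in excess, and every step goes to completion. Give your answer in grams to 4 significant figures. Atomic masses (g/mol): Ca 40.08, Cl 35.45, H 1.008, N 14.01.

37.74 g

M(Ca) = 40.08 g/mol.
M(NH4Cl) = 14.01 + 4(1.008) + 35.45 = 53.492 g/mol.
n(Ca) = 42.42 / 40.08 = 1.0584 mol.
Reaction (1): Ca→H2 ratio 1:1 ⇒ n(H2) = 1.0584 mol.
Reaction (2): H2→NH3 ratio 3:2 ⇒ n(NH3) = 0.70559 mol.
Reaction (3): NH3→NH4Cl ratio 1:1 ⇒ n(NH4Cl) = 0.70559 mol.
Mass of NH4Cl = 0.70559 × 53.492 = 37.743 g.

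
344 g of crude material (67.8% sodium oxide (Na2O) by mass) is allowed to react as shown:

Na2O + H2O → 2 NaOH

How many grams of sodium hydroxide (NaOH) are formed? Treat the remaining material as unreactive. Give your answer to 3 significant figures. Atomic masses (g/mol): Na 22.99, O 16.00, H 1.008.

301 g

Mass of pure Na2O = 344 g × 0.678 = 233.2 g.
M(Na2O) = 2(22.99) + 16.00 = 61.98 g/mol.
M(NaOH) = 22.99 + 16.00 + 1.008 = 39.998 g/mol.
n(Na2O) = 233.2 g / 61.98 g/mol = 3.763 mol.
From the equation the Na2O:NaOH mole ratio is 1:2, so n(NaOH) = 3.763 × 2/1 = 7.526 mol.
Mass of NaOH = 7.526 mol × 39.998 g/mol = 301.0 g.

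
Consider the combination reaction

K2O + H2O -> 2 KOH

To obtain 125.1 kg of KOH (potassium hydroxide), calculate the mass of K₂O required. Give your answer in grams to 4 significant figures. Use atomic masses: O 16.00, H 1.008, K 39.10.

M(KOH) = 39.10 + 16.00 + 1.008 = 56.108 g/mol.
M(K2O) = 2(39.10) + 16.00 = 94.20 g/mol.
Convert: 125.1 kg = 125100 g.
n(KOH) = 125100 g / 56.108 g/mol = 2229.6 mol.
From the equation the KOH:K2O mole ratio is 2:1, so n(K2O) = 2229.6 × 1/2 = 1114.8 mol.
Mass of K2O = 1114.8 mol × 94.20 g/mol = 105020 g.

105000 g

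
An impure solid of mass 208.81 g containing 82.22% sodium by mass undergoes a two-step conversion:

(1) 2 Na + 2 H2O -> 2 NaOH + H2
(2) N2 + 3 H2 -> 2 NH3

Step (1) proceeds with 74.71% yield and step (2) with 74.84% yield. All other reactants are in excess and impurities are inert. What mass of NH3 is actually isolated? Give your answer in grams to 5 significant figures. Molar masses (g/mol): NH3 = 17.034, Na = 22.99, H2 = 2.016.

23.708 g

Pure Na = 208.81 × 0.8222 = 171.684 g.
n(Na) = 171.684 / 22.99 = 7.46775 mol.
Step 1 (Na:H2 = 2:1): theoretical n(H2) = 3.73388 mol; at 74.71% yield, n(H2) = 2.78958 mol.
Step 2 (H2:NH3 = 3:2): theoretical n(NH3) = 1.85972 mol, so theoretical mass = 1.85972 × 17.034 = 31.6784 g.
At 74.84% yield, actual mass of NH3 = 31.6784 × 0.7484 = 23.7082 g.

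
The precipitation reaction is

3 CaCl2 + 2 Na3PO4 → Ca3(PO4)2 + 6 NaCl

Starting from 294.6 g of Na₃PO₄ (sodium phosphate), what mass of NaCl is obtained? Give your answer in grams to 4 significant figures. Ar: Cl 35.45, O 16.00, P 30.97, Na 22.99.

M(Na3PO4) = 3(22.99) + 30.97 + 4(16.00) = 163.94 g/mol.
M(NaCl) = 22.99 + 35.45 = 58.44 g/mol.
n(Na3PO4) = 294.60 g / 163.94 g/mol = 1.7970 mol.
From the equation the Na3PO4:NaCl mole ratio is 2:6, so n(NaCl) = 1.7970 × 6/2 = 5.3910 mol.
Mass of NaCl = 5.3910 mol × 58.44 g/mol = 315.05 g.

315.0 g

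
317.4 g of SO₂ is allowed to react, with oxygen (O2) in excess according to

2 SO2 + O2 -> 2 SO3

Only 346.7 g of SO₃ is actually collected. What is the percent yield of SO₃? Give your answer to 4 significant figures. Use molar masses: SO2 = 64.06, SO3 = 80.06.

n(SO2) = 317.40 g / 64.06 g/mol = 4.9547 mol.
From the equation the SO2:SO3 mole ratio is 2:2, so n(SO3) = 4.9547 × 2/2 = 4.9547 mol.
Mass of SO3 = 4.9547 mol × 80.06 g/mol = 396.68 g.
This is the theoretical yield. Percent yield = 346.7 g / 396.68 g × 100% = 87.401%.

87.40 %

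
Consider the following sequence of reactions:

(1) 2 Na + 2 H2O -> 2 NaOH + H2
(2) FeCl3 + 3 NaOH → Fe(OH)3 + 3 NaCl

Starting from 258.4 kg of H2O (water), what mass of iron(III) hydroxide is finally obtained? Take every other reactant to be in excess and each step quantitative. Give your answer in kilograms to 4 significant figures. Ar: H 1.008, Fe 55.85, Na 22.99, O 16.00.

M(H2O) = 2(1.008) + 16.00 = 18.016 g/mol.
M(Fe(OH)3) = 55.85 + 3(16.00) + 3(1.008) = 106.874 g/mol.
258.4 kg = 258400 g.
n(H2O) = 258400 / 18.016 = 14343 mol.
Step 1 gives a 2:2 ratio of H2O to NaOH, so n(NaOH) = 14343 mol.
In step 2 the NaOH:Fe(OH)3 ratio is 3:1, so n(Fe(OH)3) = 4780.9 mol.
Mass of Fe(OH)3 = 4780.9 × 106.874 = 510960 g = 511.0 kg.

511.0 kg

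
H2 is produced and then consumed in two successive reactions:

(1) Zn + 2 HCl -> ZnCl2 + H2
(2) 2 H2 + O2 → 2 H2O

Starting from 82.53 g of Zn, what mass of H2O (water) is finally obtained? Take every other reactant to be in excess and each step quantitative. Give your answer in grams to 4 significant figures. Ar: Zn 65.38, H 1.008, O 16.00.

22.74 g

M(Zn) = 65.38 g/mol.
M(H2O) = 2(1.008) + 16.00 = 18.016 g/mol.
n(Zn) = 82.530 / 65.38 = 1.2623 mol.
Step 1 gives a 1:1 ratio of Zn to H2, so n(H2) = 1.2623 mol.
In step 2 the H2:H2O ratio is 2:2, so n(H2O) = 1.2623 mol.
Mass of H2O = 1.2623 × 18.016 = 22.742 g.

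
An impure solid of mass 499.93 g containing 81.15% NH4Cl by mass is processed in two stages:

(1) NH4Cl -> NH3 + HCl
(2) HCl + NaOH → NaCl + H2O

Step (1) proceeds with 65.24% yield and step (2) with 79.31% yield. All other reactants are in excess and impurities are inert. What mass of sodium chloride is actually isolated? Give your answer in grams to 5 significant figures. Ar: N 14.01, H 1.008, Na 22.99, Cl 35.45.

Pure NH4Cl = 499.93 × 0.8115 = 405.693 g.
M(NH4Cl) = 14.01 + 4(1.008) + 35.45 = 53.492 g/mol.
M(NaCl) = 22.99 + 35.45 = 58.44 g/mol.
n(NH4Cl) = 405.693 / 53.492 = 7.58418 mol.
Step 1 (NH4Cl:HCl = 1:1): theoretical n(HCl) = 7.58418 mol; at 65.24% yield, n(HCl) = 4.94792 mol.
Step 2 (HCl:NaCl = 1:1): theoretical n(NaCl) = 4.94792 mol, so theoretical mass = 4.94792 × 58.44 = 289.157 g.
At 79.31% yield, actual mass of NaCl = 289.157 × 0.7931 = 229.330 g.

229.33 g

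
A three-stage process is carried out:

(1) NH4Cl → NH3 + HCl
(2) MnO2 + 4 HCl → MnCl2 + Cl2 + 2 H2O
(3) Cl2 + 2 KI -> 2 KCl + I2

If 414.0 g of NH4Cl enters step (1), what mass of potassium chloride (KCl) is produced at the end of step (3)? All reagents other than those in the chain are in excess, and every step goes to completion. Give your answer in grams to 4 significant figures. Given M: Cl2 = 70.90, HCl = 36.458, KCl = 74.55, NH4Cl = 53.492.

288.5 g

n(NH4Cl) = 414.0 / 53.492 = 7.7395 mol.
Reaction (1): NH4Cl→HCl ratio 1:1 ⇒ n(HCl) = 7.7395 mol.
Reaction (2): HCl→Cl2 ratio 4:1 ⇒ n(Cl2) = 1.9349 mol.
Reaction (3): Cl2→KCl ratio 1:2 ⇒ n(KCl) = 3.8697 mol.
Mass of KCl = 3.8697 × 74.55 = 288.49 g.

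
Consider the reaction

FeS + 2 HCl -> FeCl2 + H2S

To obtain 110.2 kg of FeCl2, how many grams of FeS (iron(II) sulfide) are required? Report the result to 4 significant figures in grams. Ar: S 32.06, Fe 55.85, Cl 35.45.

76430 g

M(FeCl2) = 55.85 + 2(35.45) = 126.75 g/mol.
M(FeS) = 55.85 + 32.06 = 87.91 g/mol.
Convert: 110.2 kg = 110200 g.
n(FeCl2) = 110200 g / 126.75 g/mol = 869.43 mol.
From the equation the FeCl2:FeS mole ratio is 1:1, so n(FeS) = 869.43 × 1/1 = 869.43 mol.
Mass of FeS = 869.43 mol × 87.91 g/mol = 76431 g.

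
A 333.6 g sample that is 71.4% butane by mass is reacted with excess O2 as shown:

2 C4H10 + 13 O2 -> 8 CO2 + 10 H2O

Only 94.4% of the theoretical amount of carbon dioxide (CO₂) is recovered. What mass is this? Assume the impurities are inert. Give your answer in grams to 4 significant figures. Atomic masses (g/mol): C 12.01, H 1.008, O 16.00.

Pure C4H10 available = 333.6 g × 0.714 = 238.19 g.
M(C4H10) = 4(12.01) + 10(1.008) = 58.12 g/mol.
M(CO2) = 12.01 + 2(16.00) = 44.01 g/mol.
n(C4H10) = 238.19 g / 58.12 g/mol = 4.0983 mol.
From the equation the C4H10:CO2 mole ratio is 2:8, so n(CO2) = 4.0983 × 8/2 = 16.393 mol.
Mass of CO2 = 16.393 mol × 44.01 g/mol = 721.46 g.
Actual mass collected = 721.46 g × 0.944 = 681.05 g.

681.1 g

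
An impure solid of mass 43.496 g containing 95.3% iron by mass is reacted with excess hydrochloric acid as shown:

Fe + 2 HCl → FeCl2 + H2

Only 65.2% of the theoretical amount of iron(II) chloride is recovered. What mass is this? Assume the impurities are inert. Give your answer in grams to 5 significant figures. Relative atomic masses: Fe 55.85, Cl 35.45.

Pure Fe available = 43.496 g × 0.953 = 41.4517 g.
M(Fe) = 55.85 g/mol.
M(FeCl2) = 55.85 + 2(35.45) = 126.75 g/mol.
n(Fe) = 41.4517 g / 55.85 g/mol = 0.742197 mol.
From the equation the Fe:FeCl2 mole ratio is 1:1, so n(FeCl2) = 0.742197 × 1/1 = 0.742197 mol.
Mass of FeCl2 = 0.742197 mol × 126.75 g/mol = 94.0734 g.
Actual mass collected = 94.0734 g × 0.652 = 61.3359 g.

61.336 g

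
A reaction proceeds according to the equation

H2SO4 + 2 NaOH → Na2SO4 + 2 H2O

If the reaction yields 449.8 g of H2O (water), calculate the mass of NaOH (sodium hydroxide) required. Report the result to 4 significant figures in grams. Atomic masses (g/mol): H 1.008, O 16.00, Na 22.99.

M(H2O) = 2(1.008) + 16.00 = 18.016 g/mol.
M(NaOH) = 22.99 + 16.00 + 1.008 = 39.998 g/mol.
n(H2O) = 449.80 g / 18.016 g/mol = 24.967 mol.
From the equation the H2O:NaOH mole ratio is 2:2, so n(NaOH) = 24.967 × 2/2 = 24.967 mol.
Mass of NaOH = 24.967 mol × 39.998 g/mol = 998.62 g.

998.6 g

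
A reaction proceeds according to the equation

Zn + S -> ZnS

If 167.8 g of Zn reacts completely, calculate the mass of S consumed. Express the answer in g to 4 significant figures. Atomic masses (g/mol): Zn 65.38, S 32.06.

M(Zn) = 65.38 g/mol.
M(S) = 32.06 g/mol.
n(Zn) = 167.80 g / 65.38 g/mol = 2.5665 mol.
From the equation the Zn:S mole ratio is 1:1, so n(S) = 2.5665 × 1/1 = 2.5665 mol.
Mass of S = 2.5665 mol × 32.06 g/mol = 82.283 g.

82.28 g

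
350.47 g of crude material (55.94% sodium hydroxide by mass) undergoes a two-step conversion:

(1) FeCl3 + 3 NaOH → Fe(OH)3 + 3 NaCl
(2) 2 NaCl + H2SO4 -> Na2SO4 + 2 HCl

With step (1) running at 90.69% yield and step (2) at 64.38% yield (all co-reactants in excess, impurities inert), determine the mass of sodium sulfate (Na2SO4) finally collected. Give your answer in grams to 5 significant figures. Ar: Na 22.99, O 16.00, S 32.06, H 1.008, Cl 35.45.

Pure NaOH = 350.47 × 0.5594 = 196.053 g.
M(NaOH) = 22.99 + 16.00 + 1.008 = 39.998 g/mol.
M(Na2SO4) = 2(22.99) + 32.06 + 4(16.00) = 142.04 g/mol.
n(NaOH) = 196.053 / 39.998 = 4.90157 mol.
Step 1 (NaOH:NaCl = 3:3): theoretical n(NaCl) = 4.90157 mol; at 90.69% yield, n(NaCl) = 4.44523 mol.
Step 2 (NaCl:Na2SO4 = 2:1): theoretical n(Na2SO4) = 2.22262 mol, so theoretical mass = 2.22262 × 142.04 = 315.700 g.
At 64.38% yield, actual mass of Na2SO4 = 315.700 × 0.6438 = 203.248 g.

203.25 g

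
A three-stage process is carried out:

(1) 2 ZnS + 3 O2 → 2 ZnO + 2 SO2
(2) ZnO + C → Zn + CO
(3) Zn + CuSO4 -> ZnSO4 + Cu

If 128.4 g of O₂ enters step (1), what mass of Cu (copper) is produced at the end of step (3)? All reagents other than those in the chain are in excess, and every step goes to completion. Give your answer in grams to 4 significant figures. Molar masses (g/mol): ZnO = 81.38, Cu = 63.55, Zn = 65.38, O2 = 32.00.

n(O2) = 128.4 / 32.00 = 4.0125 mol.
Reaction (1): O2→ZnO ratio 3:2 ⇒ n(ZnO) = 2.6750 mol.
Reaction (2): ZnO→Zn ratio 1:1 ⇒ n(Zn) = 2.6750 mol.
Reaction (3): Zn→Cu ratio 1:1 ⇒ n(Cu) = 2.6750 mol.
Mass of Cu = 2.6750 × 63.55 = 170.00 g.

170.0 g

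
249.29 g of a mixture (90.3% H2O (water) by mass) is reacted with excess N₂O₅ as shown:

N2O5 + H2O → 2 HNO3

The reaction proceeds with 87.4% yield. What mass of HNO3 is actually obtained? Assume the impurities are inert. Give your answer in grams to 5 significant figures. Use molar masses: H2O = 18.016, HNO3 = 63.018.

Pure H2O available = 249.29 g × 0.903 = 225.109 g.
n(H2O) = 225.109 g / 18.016 g/mol = 12.4949 mol.
From the equation the H2O:HNO3 mole ratio is 1:2, so n(HNO3) = 12.4949 × 2/1 = 24.9899 mol.
Mass of HNO3 = 24.9899 mol × 63.018 g/mol = 1574.81 g.
Actual mass collected = 1574.81 g × 0.874 = 1376.39 g.

1376.4 g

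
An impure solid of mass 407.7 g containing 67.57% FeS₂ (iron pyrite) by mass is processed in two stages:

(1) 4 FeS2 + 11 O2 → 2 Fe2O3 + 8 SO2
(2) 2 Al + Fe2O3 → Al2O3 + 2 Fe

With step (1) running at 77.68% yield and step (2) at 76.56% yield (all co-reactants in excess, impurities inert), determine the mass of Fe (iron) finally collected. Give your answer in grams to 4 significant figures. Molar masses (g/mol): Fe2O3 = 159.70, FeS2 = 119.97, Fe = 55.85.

76.27 g

Pure FeS2 = 407.7 × 0.6757 = 275.48 g.
n(FeS2) = 275.48 / 119.97 = 2.2963 mol.
Step 1 (FeS2:Fe2O3 = 4:2): theoretical n(Fe2O3) = 1.1481 mol; at 77.68% yield, n(Fe2O3) = 0.89187 mol.
Step 2 (Fe2O3:Fe = 1:2): theoretical n(Fe) = 1.7837 mol, so theoretical mass = 1.7837 × 55.85 = 99.622 g.
At 76.56% yield, actual mass of Fe = 99.622 × 0.7656 = 76.270 g.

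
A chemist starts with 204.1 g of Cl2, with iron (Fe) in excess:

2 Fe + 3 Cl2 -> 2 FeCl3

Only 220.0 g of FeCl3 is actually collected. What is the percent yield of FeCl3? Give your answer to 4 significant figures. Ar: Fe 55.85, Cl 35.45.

M(Cl2) = 2(35.45) = 70.90 g/mol.
M(FeCl3) = 55.85 + 3(35.45) = 162.20 g/mol.
n(Cl2) = 204.10 g / 70.90 g/mol = 2.8787 mol.
From the equation the Cl2:FeCl3 mole ratio is 3:2, so n(FeCl3) = 2.8787 × 2/3 = 1.9191 mol.
Mass of FeCl3 = 1.9191 mol × 162.20 g/mol = 311.28 g.
This is the theoretical yield. Percent yield = 220.0 g / 311.28 g × 100% = 70.675%.

70.68 %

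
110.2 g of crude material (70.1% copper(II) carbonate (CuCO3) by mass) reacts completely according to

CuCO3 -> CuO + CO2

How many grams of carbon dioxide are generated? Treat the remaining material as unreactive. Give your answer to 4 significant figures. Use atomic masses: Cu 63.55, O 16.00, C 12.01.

27.52 g

Mass of pure CuCO3 = 110.2 g × 0.701 = 77.250 g.
M(CuCO3) = 63.55 + 12.01 + 3(16.00) = 123.56 g/mol.
M(CO2) = 12.01 + 2(16.00) = 44.01 g/mol.
n(CuCO3) = 77.250 g / 123.56 g/mol = 0.62520 mol.
From the equation the CuCO3:CO2 mole ratio is 1:1, so n(CO2) = 0.62520 × 1/1 = 0.62520 mol.
Mass of CO2 = 0.62520 mol × 44.01 g/mol = 27.515 g.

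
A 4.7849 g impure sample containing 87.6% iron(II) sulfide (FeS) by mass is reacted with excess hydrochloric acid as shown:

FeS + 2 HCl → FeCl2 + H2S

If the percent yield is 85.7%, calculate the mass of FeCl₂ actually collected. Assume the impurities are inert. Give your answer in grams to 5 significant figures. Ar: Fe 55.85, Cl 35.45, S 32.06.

5.1793 g

Pure FeS available = 4.7849 g × 0.876 = 4.19157 g.
M(FeS) = 55.85 + 32.06 = 87.91 g/mol.
M(FeCl2) = 55.85 + 2(35.45) = 126.75 g/mol.
n(FeS) = 4.19157 g / 87.91 g/mol = 0.0476803 mol.
From the equation the FeS:FeCl2 mole ratio is 1:1, so n(FeCl2) = 0.0476803 × 1/1 = 0.0476803 mol.
Mass of FeCl2 = 0.0476803 mol × 126.75 g/mol = 6.04347 g.
Actual mass collected = 6.04347 g × 0.857 = 5.17926 g.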